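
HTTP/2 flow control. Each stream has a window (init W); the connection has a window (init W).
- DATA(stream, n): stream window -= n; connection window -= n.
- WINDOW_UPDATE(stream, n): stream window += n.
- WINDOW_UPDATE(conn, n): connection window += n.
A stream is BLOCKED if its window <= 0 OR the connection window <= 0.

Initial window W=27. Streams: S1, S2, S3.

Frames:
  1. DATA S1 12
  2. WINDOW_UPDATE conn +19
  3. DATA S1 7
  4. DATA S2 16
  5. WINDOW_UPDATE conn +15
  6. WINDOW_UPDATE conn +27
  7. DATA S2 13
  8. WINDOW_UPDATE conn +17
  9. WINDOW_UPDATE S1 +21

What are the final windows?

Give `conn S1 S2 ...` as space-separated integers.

Answer: 57 29 -2 27

Derivation:
Op 1: conn=15 S1=15 S2=27 S3=27 blocked=[]
Op 2: conn=34 S1=15 S2=27 S3=27 blocked=[]
Op 3: conn=27 S1=8 S2=27 S3=27 blocked=[]
Op 4: conn=11 S1=8 S2=11 S3=27 blocked=[]
Op 5: conn=26 S1=8 S2=11 S3=27 blocked=[]
Op 6: conn=53 S1=8 S2=11 S3=27 blocked=[]
Op 7: conn=40 S1=8 S2=-2 S3=27 blocked=[2]
Op 8: conn=57 S1=8 S2=-2 S3=27 blocked=[2]
Op 9: conn=57 S1=29 S2=-2 S3=27 blocked=[2]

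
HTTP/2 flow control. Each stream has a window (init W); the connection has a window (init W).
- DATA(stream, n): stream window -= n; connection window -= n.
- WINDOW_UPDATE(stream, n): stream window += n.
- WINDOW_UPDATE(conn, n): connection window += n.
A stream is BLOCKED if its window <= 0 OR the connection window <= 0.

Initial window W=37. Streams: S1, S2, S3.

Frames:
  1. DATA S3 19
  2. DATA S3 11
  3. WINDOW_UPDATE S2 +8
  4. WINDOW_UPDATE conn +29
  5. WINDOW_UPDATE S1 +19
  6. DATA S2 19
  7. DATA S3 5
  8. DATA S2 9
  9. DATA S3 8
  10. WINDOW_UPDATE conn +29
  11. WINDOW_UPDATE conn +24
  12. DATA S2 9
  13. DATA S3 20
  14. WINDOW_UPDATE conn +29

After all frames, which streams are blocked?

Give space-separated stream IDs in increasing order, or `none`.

Op 1: conn=18 S1=37 S2=37 S3=18 blocked=[]
Op 2: conn=7 S1=37 S2=37 S3=7 blocked=[]
Op 3: conn=7 S1=37 S2=45 S3=7 blocked=[]
Op 4: conn=36 S1=37 S2=45 S3=7 blocked=[]
Op 5: conn=36 S1=56 S2=45 S3=7 blocked=[]
Op 6: conn=17 S1=56 S2=26 S3=7 blocked=[]
Op 7: conn=12 S1=56 S2=26 S3=2 blocked=[]
Op 8: conn=3 S1=56 S2=17 S3=2 blocked=[]
Op 9: conn=-5 S1=56 S2=17 S3=-6 blocked=[1, 2, 3]
Op 10: conn=24 S1=56 S2=17 S3=-6 blocked=[3]
Op 11: conn=48 S1=56 S2=17 S3=-6 blocked=[3]
Op 12: conn=39 S1=56 S2=8 S3=-6 blocked=[3]
Op 13: conn=19 S1=56 S2=8 S3=-26 blocked=[3]
Op 14: conn=48 S1=56 S2=8 S3=-26 blocked=[3]

Answer: S3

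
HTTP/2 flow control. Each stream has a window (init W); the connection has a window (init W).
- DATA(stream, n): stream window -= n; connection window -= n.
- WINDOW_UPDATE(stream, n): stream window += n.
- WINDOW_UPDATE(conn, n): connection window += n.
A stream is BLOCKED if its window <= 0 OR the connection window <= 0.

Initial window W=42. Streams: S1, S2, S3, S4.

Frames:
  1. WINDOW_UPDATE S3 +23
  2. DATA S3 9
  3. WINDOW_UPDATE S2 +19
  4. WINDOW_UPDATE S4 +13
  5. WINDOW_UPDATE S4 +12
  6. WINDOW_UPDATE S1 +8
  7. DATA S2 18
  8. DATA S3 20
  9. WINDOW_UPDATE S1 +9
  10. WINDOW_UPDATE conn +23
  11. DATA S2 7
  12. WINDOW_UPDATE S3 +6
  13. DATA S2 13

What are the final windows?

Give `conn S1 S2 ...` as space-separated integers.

Answer: -2 59 23 42 67

Derivation:
Op 1: conn=42 S1=42 S2=42 S3=65 S4=42 blocked=[]
Op 2: conn=33 S1=42 S2=42 S3=56 S4=42 blocked=[]
Op 3: conn=33 S1=42 S2=61 S3=56 S4=42 blocked=[]
Op 4: conn=33 S1=42 S2=61 S3=56 S4=55 blocked=[]
Op 5: conn=33 S1=42 S2=61 S3=56 S4=67 blocked=[]
Op 6: conn=33 S1=50 S2=61 S3=56 S4=67 blocked=[]
Op 7: conn=15 S1=50 S2=43 S3=56 S4=67 blocked=[]
Op 8: conn=-5 S1=50 S2=43 S3=36 S4=67 blocked=[1, 2, 3, 4]
Op 9: conn=-5 S1=59 S2=43 S3=36 S4=67 blocked=[1, 2, 3, 4]
Op 10: conn=18 S1=59 S2=43 S3=36 S4=67 blocked=[]
Op 11: conn=11 S1=59 S2=36 S3=36 S4=67 blocked=[]
Op 12: conn=11 S1=59 S2=36 S3=42 S4=67 blocked=[]
Op 13: conn=-2 S1=59 S2=23 S3=42 S4=67 blocked=[1, 2, 3, 4]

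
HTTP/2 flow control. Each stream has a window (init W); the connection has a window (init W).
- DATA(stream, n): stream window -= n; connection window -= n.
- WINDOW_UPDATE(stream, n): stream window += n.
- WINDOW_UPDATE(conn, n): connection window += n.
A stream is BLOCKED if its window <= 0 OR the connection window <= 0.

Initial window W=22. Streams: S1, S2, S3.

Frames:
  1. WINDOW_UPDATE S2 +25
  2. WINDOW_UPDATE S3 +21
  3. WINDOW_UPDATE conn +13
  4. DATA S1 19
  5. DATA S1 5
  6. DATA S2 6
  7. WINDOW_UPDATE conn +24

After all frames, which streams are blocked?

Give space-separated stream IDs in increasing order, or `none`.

Answer: S1

Derivation:
Op 1: conn=22 S1=22 S2=47 S3=22 blocked=[]
Op 2: conn=22 S1=22 S2=47 S3=43 blocked=[]
Op 3: conn=35 S1=22 S2=47 S3=43 blocked=[]
Op 4: conn=16 S1=3 S2=47 S3=43 blocked=[]
Op 5: conn=11 S1=-2 S2=47 S3=43 blocked=[1]
Op 6: conn=5 S1=-2 S2=41 S3=43 blocked=[1]
Op 7: conn=29 S1=-2 S2=41 S3=43 blocked=[1]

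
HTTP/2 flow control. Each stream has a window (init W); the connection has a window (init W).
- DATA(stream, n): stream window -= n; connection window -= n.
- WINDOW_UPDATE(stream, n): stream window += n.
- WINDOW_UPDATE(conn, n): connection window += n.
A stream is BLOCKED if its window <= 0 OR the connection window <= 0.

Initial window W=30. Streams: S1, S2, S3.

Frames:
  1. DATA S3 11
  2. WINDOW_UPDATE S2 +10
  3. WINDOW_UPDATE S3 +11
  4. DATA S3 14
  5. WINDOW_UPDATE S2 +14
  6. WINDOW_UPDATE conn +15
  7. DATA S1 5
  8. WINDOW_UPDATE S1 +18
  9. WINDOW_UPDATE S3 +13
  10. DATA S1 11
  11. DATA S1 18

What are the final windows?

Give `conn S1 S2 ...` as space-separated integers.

Answer: -14 14 54 29

Derivation:
Op 1: conn=19 S1=30 S2=30 S3=19 blocked=[]
Op 2: conn=19 S1=30 S2=40 S3=19 blocked=[]
Op 3: conn=19 S1=30 S2=40 S3=30 blocked=[]
Op 4: conn=5 S1=30 S2=40 S3=16 blocked=[]
Op 5: conn=5 S1=30 S2=54 S3=16 blocked=[]
Op 6: conn=20 S1=30 S2=54 S3=16 blocked=[]
Op 7: conn=15 S1=25 S2=54 S3=16 blocked=[]
Op 8: conn=15 S1=43 S2=54 S3=16 blocked=[]
Op 9: conn=15 S1=43 S2=54 S3=29 blocked=[]
Op 10: conn=4 S1=32 S2=54 S3=29 blocked=[]
Op 11: conn=-14 S1=14 S2=54 S3=29 blocked=[1, 2, 3]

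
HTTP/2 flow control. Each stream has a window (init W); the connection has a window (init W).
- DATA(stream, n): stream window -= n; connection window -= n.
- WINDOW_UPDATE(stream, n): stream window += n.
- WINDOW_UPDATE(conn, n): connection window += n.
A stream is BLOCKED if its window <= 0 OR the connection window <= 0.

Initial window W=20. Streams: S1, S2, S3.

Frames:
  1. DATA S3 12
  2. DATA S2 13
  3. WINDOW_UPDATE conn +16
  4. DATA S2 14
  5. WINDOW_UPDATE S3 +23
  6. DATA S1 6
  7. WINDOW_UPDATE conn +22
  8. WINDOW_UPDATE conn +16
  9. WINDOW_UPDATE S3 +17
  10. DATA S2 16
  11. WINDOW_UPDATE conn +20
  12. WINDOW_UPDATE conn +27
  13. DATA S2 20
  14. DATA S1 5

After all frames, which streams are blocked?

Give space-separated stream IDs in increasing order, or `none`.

Answer: S2

Derivation:
Op 1: conn=8 S1=20 S2=20 S3=8 blocked=[]
Op 2: conn=-5 S1=20 S2=7 S3=8 blocked=[1, 2, 3]
Op 3: conn=11 S1=20 S2=7 S3=8 blocked=[]
Op 4: conn=-3 S1=20 S2=-7 S3=8 blocked=[1, 2, 3]
Op 5: conn=-3 S1=20 S2=-7 S3=31 blocked=[1, 2, 3]
Op 6: conn=-9 S1=14 S2=-7 S3=31 blocked=[1, 2, 3]
Op 7: conn=13 S1=14 S2=-7 S3=31 blocked=[2]
Op 8: conn=29 S1=14 S2=-7 S3=31 blocked=[2]
Op 9: conn=29 S1=14 S2=-7 S3=48 blocked=[2]
Op 10: conn=13 S1=14 S2=-23 S3=48 blocked=[2]
Op 11: conn=33 S1=14 S2=-23 S3=48 blocked=[2]
Op 12: conn=60 S1=14 S2=-23 S3=48 blocked=[2]
Op 13: conn=40 S1=14 S2=-43 S3=48 blocked=[2]
Op 14: conn=35 S1=9 S2=-43 S3=48 blocked=[2]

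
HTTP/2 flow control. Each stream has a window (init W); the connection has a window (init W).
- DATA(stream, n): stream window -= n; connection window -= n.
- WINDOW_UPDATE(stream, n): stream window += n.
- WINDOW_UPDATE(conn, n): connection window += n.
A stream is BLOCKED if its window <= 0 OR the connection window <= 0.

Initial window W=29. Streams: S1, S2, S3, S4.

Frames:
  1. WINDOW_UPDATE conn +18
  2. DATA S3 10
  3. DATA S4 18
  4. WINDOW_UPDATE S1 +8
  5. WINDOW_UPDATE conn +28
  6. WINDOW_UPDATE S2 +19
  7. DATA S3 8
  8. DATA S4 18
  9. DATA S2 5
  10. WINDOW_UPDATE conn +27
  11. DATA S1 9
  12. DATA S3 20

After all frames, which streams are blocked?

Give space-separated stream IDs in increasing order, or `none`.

Op 1: conn=47 S1=29 S2=29 S3=29 S4=29 blocked=[]
Op 2: conn=37 S1=29 S2=29 S3=19 S4=29 blocked=[]
Op 3: conn=19 S1=29 S2=29 S3=19 S4=11 blocked=[]
Op 4: conn=19 S1=37 S2=29 S3=19 S4=11 blocked=[]
Op 5: conn=47 S1=37 S2=29 S3=19 S4=11 blocked=[]
Op 6: conn=47 S1=37 S2=48 S3=19 S4=11 blocked=[]
Op 7: conn=39 S1=37 S2=48 S3=11 S4=11 blocked=[]
Op 8: conn=21 S1=37 S2=48 S3=11 S4=-7 blocked=[4]
Op 9: conn=16 S1=37 S2=43 S3=11 S4=-7 blocked=[4]
Op 10: conn=43 S1=37 S2=43 S3=11 S4=-7 blocked=[4]
Op 11: conn=34 S1=28 S2=43 S3=11 S4=-7 blocked=[4]
Op 12: conn=14 S1=28 S2=43 S3=-9 S4=-7 blocked=[3, 4]

Answer: S3 S4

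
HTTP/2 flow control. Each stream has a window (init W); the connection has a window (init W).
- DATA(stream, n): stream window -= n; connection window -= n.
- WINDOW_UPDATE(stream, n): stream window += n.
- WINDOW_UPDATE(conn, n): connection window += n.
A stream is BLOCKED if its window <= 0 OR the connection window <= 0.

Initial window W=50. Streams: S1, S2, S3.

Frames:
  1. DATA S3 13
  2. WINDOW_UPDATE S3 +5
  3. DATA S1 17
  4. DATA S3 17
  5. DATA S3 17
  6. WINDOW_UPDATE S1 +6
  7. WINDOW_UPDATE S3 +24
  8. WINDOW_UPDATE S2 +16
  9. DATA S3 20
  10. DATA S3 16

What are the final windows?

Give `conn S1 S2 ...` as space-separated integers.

Answer: -50 39 66 -4

Derivation:
Op 1: conn=37 S1=50 S2=50 S3=37 blocked=[]
Op 2: conn=37 S1=50 S2=50 S3=42 blocked=[]
Op 3: conn=20 S1=33 S2=50 S3=42 blocked=[]
Op 4: conn=3 S1=33 S2=50 S3=25 blocked=[]
Op 5: conn=-14 S1=33 S2=50 S3=8 blocked=[1, 2, 3]
Op 6: conn=-14 S1=39 S2=50 S3=8 blocked=[1, 2, 3]
Op 7: conn=-14 S1=39 S2=50 S3=32 blocked=[1, 2, 3]
Op 8: conn=-14 S1=39 S2=66 S3=32 blocked=[1, 2, 3]
Op 9: conn=-34 S1=39 S2=66 S3=12 blocked=[1, 2, 3]
Op 10: conn=-50 S1=39 S2=66 S3=-4 blocked=[1, 2, 3]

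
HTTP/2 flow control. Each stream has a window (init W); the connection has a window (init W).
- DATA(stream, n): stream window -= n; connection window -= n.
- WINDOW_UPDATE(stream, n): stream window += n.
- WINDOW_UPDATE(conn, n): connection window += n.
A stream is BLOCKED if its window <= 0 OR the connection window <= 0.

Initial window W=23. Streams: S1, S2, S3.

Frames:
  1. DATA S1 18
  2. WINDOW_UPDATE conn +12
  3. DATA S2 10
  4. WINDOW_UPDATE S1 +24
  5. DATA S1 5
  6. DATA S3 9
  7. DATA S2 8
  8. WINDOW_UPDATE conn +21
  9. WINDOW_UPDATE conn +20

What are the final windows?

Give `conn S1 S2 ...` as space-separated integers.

Answer: 26 24 5 14

Derivation:
Op 1: conn=5 S1=5 S2=23 S3=23 blocked=[]
Op 2: conn=17 S1=5 S2=23 S3=23 blocked=[]
Op 3: conn=7 S1=5 S2=13 S3=23 blocked=[]
Op 4: conn=7 S1=29 S2=13 S3=23 blocked=[]
Op 5: conn=2 S1=24 S2=13 S3=23 blocked=[]
Op 6: conn=-7 S1=24 S2=13 S3=14 blocked=[1, 2, 3]
Op 7: conn=-15 S1=24 S2=5 S3=14 blocked=[1, 2, 3]
Op 8: conn=6 S1=24 S2=5 S3=14 blocked=[]
Op 9: conn=26 S1=24 S2=5 S3=14 blocked=[]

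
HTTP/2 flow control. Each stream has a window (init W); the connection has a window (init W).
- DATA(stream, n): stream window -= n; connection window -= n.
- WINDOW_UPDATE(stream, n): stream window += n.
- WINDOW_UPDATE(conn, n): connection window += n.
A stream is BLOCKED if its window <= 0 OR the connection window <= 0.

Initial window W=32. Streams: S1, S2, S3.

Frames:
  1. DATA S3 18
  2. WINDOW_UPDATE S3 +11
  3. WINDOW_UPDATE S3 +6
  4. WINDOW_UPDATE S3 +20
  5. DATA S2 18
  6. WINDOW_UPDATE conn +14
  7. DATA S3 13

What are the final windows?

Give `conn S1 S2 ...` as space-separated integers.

Answer: -3 32 14 38

Derivation:
Op 1: conn=14 S1=32 S2=32 S3=14 blocked=[]
Op 2: conn=14 S1=32 S2=32 S3=25 blocked=[]
Op 3: conn=14 S1=32 S2=32 S3=31 blocked=[]
Op 4: conn=14 S1=32 S2=32 S3=51 blocked=[]
Op 5: conn=-4 S1=32 S2=14 S3=51 blocked=[1, 2, 3]
Op 6: conn=10 S1=32 S2=14 S3=51 blocked=[]
Op 7: conn=-3 S1=32 S2=14 S3=38 blocked=[1, 2, 3]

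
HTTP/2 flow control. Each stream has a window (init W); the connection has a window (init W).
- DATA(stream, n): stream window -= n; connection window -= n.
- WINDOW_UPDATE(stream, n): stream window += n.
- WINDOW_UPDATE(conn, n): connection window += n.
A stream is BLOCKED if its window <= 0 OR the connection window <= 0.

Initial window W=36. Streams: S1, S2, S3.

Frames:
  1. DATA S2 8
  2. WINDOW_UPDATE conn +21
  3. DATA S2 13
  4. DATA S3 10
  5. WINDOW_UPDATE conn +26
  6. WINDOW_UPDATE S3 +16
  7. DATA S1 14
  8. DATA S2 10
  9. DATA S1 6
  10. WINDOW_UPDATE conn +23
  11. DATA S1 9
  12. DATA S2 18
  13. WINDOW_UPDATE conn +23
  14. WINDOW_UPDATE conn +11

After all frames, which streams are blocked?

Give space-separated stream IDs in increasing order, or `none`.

Op 1: conn=28 S1=36 S2=28 S3=36 blocked=[]
Op 2: conn=49 S1=36 S2=28 S3=36 blocked=[]
Op 3: conn=36 S1=36 S2=15 S3=36 blocked=[]
Op 4: conn=26 S1=36 S2=15 S3=26 blocked=[]
Op 5: conn=52 S1=36 S2=15 S3=26 blocked=[]
Op 6: conn=52 S1=36 S2=15 S3=42 blocked=[]
Op 7: conn=38 S1=22 S2=15 S3=42 blocked=[]
Op 8: conn=28 S1=22 S2=5 S3=42 blocked=[]
Op 9: conn=22 S1=16 S2=5 S3=42 blocked=[]
Op 10: conn=45 S1=16 S2=5 S3=42 blocked=[]
Op 11: conn=36 S1=7 S2=5 S3=42 blocked=[]
Op 12: conn=18 S1=7 S2=-13 S3=42 blocked=[2]
Op 13: conn=41 S1=7 S2=-13 S3=42 blocked=[2]
Op 14: conn=52 S1=7 S2=-13 S3=42 blocked=[2]

Answer: S2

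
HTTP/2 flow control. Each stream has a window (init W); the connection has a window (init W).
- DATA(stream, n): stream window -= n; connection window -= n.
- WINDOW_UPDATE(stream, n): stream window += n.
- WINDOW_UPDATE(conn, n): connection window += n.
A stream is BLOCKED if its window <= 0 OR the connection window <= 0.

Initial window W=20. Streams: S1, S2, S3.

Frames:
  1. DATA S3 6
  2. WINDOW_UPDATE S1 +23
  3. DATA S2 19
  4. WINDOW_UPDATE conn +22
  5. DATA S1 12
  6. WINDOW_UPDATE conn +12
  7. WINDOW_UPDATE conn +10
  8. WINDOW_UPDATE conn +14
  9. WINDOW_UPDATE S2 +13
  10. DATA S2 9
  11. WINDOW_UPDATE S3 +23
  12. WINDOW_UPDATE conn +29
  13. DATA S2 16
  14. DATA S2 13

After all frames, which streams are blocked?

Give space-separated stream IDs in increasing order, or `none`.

Answer: S2

Derivation:
Op 1: conn=14 S1=20 S2=20 S3=14 blocked=[]
Op 2: conn=14 S1=43 S2=20 S3=14 blocked=[]
Op 3: conn=-5 S1=43 S2=1 S3=14 blocked=[1, 2, 3]
Op 4: conn=17 S1=43 S2=1 S3=14 blocked=[]
Op 5: conn=5 S1=31 S2=1 S3=14 blocked=[]
Op 6: conn=17 S1=31 S2=1 S3=14 blocked=[]
Op 7: conn=27 S1=31 S2=1 S3=14 blocked=[]
Op 8: conn=41 S1=31 S2=1 S3=14 blocked=[]
Op 9: conn=41 S1=31 S2=14 S3=14 blocked=[]
Op 10: conn=32 S1=31 S2=5 S3=14 blocked=[]
Op 11: conn=32 S1=31 S2=5 S3=37 blocked=[]
Op 12: conn=61 S1=31 S2=5 S3=37 blocked=[]
Op 13: conn=45 S1=31 S2=-11 S3=37 blocked=[2]
Op 14: conn=32 S1=31 S2=-24 S3=37 blocked=[2]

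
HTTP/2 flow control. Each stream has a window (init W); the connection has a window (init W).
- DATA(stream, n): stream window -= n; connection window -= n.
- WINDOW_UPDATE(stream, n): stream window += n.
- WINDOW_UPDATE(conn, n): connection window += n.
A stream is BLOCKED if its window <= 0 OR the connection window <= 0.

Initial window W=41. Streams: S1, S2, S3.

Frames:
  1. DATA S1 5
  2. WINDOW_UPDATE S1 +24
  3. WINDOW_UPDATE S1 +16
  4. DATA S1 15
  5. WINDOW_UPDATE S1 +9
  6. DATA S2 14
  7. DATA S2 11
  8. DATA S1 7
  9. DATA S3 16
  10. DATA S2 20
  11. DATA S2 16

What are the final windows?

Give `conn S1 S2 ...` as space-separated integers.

Answer: -63 63 -20 25

Derivation:
Op 1: conn=36 S1=36 S2=41 S3=41 blocked=[]
Op 2: conn=36 S1=60 S2=41 S3=41 blocked=[]
Op 3: conn=36 S1=76 S2=41 S3=41 blocked=[]
Op 4: conn=21 S1=61 S2=41 S3=41 blocked=[]
Op 5: conn=21 S1=70 S2=41 S3=41 blocked=[]
Op 6: conn=7 S1=70 S2=27 S3=41 blocked=[]
Op 7: conn=-4 S1=70 S2=16 S3=41 blocked=[1, 2, 3]
Op 8: conn=-11 S1=63 S2=16 S3=41 blocked=[1, 2, 3]
Op 9: conn=-27 S1=63 S2=16 S3=25 blocked=[1, 2, 3]
Op 10: conn=-47 S1=63 S2=-4 S3=25 blocked=[1, 2, 3]
Op 11: conn=-63 S1=63 S2=-20 S3=25 blocked=[1, 2, 3]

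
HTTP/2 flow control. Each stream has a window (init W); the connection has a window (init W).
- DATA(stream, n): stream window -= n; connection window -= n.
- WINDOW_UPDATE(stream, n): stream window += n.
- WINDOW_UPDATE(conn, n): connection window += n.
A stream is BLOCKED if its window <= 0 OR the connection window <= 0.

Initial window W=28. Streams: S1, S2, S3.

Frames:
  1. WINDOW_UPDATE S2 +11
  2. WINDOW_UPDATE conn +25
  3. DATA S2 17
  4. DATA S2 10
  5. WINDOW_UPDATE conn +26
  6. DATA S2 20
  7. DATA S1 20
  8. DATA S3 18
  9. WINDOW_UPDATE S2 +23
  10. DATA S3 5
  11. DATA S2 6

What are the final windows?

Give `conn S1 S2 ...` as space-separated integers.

Answer: -17 8 9 5

Derivation:
Op 1: conn=28 S1=28 S2=39 S3=28 blocked=[]
Op 2: conn=53 S1=28 S2=39 S3=28 blocked=[]
Op 3: conn=36 S1=28 S2=22 S3=28 blocked=[]
Op 4: conn=26 S1=28 S2=12 S3=28 blocked=[]
Op 5: conn=52 S1=28 S2=12 S3=28 blocked=[]
Op 6: conn=32 S1=28 S2=-8 S3=28 blocked=[2]
Op 7: conn=12 S1=8 S2=-8 S3=28 blocked=[2]
Op 8: conn=-6 S1=8 S2=-8 S3=10 blocked=[1, 2, 3]
Op 9: conn=-6 S1=8 S2=15 S3=10 blocked=[1, 2, 3]
Op 10: conn=-11 S1=8 S2=15 S3=5 blocked=[1, 2, 3]
Op 11: conn=-17 S1=8 S2=9 S3=5 blocked=[1, 2, 3]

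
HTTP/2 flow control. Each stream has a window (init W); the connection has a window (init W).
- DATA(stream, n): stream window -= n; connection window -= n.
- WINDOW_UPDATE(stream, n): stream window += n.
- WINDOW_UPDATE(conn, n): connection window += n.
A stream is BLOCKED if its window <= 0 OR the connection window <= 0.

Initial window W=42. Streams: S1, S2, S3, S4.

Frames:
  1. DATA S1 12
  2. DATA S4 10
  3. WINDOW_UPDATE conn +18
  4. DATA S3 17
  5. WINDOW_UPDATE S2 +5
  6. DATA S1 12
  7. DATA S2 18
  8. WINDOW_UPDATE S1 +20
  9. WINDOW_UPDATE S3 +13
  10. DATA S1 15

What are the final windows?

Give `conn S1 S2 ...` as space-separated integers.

Answer: -24 23 29 38 32

Derivation:
Op 1: conn=30 S1=30 S2=42 S3=42 S4=42 blocked=[]
Op 2: conn=20 S1=30 S2=42 S3=42 S4=32 blocked=[]
Op 3: conn=38 S1=30 S2=42 S3=42 S4=32 blocked=[]
Op 4: conn=21 S1=30 S2=42 S3=25 S4=32 blocked=[]
Op 5: conn=21 S1=30 S2=47 S3=25 S4=32 blocked=[]
Op 6: conn=9 S1=18 S2=47 S3=25 S4=32 blocked=[]
Op 7: conn=-9 S1=18 S2=29 S3=25 S4=32 blocked=[1, 2, 3, 4]
Op 8: conn=-9 S1=38 S2=29 S3=25 S4=32 blocked=[1, 2, 3, 4]
Op 9: conn=-9 S1=38 S2=29 S3=38 S4=32 blocked=[1, 2, 3, 4]
Op 10: conn=-24 S1=23 S2=29 S3=38 S4=32 blocked=[1, 2, 3, 4]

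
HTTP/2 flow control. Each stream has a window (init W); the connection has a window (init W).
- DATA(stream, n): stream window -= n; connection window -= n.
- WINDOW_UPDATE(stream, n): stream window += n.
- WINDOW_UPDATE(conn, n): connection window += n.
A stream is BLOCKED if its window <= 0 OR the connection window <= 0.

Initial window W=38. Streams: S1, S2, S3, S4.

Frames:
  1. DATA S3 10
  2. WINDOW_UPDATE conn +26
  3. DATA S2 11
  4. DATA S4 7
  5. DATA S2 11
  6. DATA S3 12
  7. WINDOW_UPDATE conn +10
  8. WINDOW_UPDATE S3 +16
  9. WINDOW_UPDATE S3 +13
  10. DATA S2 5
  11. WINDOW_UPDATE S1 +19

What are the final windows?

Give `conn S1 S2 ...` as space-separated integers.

Op 1: conn=28 S1=38 S2=38 S3=28 S4=38 blocked=[]
Op 2: conn=54 S1=38 S2=38 S3=28 S4=38 blocked=[]
Op 3: conn=43 S1=38 S2=27 S3=28 S4=38 blocked=[]
Op 4: conn=36 S1=38 S2=27 S3=28 S4=31 blocked=[]
Op 5: conn=25 S1=38 S2=16 S3=28 S4=31 blocked=[]
Op 6: conn=13 S1=38 S2=16 S3=16 S4=31 blocked=[]
Op 7: conn=23 S1=38 S2=16 S3=16 S4=31 blocked=[]
Op 8: conn=23 S1=38 S2=16 S3=32 S4=31 blocked=[]
Op 9: conn=23 S1=38 S2=16 S3=45 S4=31 blocked=[]
Op 10: conn=18 S1=38 S2=11 S3=45 S4=31 blocked=[]
Op 11: conn=18 S1=57 S2=11 S3=45 S4=31 blocked=[]

Answer: 18 57 11 45 31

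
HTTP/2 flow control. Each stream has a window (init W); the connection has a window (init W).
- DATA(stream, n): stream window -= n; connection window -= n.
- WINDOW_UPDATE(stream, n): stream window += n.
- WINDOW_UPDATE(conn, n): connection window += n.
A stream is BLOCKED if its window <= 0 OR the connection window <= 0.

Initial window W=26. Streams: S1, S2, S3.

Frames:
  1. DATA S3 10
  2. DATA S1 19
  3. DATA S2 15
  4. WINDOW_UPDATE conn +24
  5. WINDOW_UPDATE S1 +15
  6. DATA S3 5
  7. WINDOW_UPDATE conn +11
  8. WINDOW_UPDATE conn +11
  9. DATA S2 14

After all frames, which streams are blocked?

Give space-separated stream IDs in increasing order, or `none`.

Answer: S2

Derivation:
Op 1: conn=16 S1=26 S2=26 S3=16 blocked=[]
Op 2: conn=-3 S1=7 S2=26 S3=16 blocked=[1, 2, 3]
Op 3: conn=-18 S1=7 S2=11 S3=16 blocked=[1, 2, 3]
Op 4: conn=6 S1=7 S2=11 S3=16 blocked=[]
Op 5: conn=6 S1=22 S2=11 S3=16 blocked=[]
Op 6: conn=1 S1=22 S2=11 S3=11 blocked=[]
Op 7: conn=12 S1=22 S2=11 S3=11 blocked=[]
Op 8: conn=23 S1=22 S2=11 S3=11 blocked=[]
Op 9: conn=9 S1=22 S2=-3 S3=11 blocked=[2]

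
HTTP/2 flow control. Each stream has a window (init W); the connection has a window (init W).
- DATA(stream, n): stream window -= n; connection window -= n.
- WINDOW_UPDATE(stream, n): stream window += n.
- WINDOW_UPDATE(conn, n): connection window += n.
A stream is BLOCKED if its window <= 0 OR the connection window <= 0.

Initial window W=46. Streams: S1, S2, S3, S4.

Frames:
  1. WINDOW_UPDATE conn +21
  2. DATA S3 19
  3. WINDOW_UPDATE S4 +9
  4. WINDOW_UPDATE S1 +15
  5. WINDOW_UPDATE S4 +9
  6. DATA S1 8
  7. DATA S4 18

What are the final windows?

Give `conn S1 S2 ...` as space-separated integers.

Op 1: conn=67 S1=46 S2=46 S3=46 S4=46 blocked=[]
Op 2: conn=48 S1=46 S2=46 S3=27 S4=46 blocked=[]
Op 3: conn=48 S1=46 S2=46 S3=27 S4=55 blocked=[]
Op 4: conn=48 S1=61 S2=46 S3=27 S4=55 blocked=[]
Op 5: conn=48 S1=61 S2=46 S3=27 S4=64 blocked=[]
Op 6: conn=40 S1=53 S2=46 S3=27 S4=64 blocked=[]
Op 7: conn=22 S1=53 S2=46 S3=27 S4=46 blocked=[]

Answer: 22 53 46 27 46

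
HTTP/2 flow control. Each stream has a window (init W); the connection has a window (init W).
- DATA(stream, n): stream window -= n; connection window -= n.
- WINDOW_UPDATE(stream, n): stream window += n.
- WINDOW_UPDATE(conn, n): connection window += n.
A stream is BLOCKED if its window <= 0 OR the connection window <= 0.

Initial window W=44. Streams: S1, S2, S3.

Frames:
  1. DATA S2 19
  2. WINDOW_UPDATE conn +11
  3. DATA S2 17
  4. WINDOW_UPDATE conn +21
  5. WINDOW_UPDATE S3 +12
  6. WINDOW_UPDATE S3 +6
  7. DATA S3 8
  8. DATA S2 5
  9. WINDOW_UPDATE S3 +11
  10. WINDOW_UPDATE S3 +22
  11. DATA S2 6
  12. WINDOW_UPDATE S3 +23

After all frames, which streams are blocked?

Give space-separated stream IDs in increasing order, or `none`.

Op 1: conn=25 S1=44 S2=25 S3=44 blocked=[]
Op 2: conn=36 S1=44 S2=25 S3=44 blocked=[]
Op 3: conn=19 S1=44 S2=8 S3=44 blocked=[]
Op 4: conn=40 S1=44 S2=8 S3=44 blocked=[]
Op 5: conn=40 S1=44 S2=8 S3=56 blocked=[]
Op 6: conn=40 S1=44 S2=8 S3=62 blocked=[]
Op 7: conn=32 S1=44 S2=8 S3=54 blocked=[]
Op 8: conn=27 S1=44 S2=3 S3=54 blocked=[]
Op 9: conn=27 S1=44 S2=3 S3=65 blocked=[]
Op 10: conn=27 S1=44 S2=3 S3=87 blocked=[]
Op 11: conn=21 S1=44 S2=-3 S3=87 blocked=[2]
Op 12: conn=21 S1=44 S2=-3 S3=110 blocked=[2]

Answer: S2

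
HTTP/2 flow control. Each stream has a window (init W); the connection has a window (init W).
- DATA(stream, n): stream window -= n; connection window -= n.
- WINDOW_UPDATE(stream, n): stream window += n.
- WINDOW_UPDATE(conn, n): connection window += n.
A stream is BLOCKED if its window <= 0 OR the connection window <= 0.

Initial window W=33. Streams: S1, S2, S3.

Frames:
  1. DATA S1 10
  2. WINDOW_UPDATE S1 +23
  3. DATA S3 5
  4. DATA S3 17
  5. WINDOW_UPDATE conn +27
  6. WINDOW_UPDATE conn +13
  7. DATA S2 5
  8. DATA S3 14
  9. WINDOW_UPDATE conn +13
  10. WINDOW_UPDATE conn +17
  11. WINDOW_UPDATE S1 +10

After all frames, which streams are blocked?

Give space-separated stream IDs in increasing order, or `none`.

Answer: S3

Derivation:
Op 1: conn=23 S1=23 S2=33 S3=33 blocked=[]
Op 2: conn=23 S1=46 S2=33 S3=33 blocked=[]
Op 3: conn=18 S1=46 S2=33 S3=28 blocked=[]
Op 4: conn=1 S1=46 S2=33 S3=11 blocked=[]
Op 5: conn=28 S1=46 S2=33 S3=11 blocked=[]
Op 6: conn=41 S1=46 S2=33 S3=11 blocked=[]
Op 7: conn=36 S1=46 S2=28 S3=11 blocked=[]
Op 8: conn=22 S1=46 S2=28 S3=-3 blocked=[3]
Op 9: conn=35 S1=46 S2=28 S3=-3 blocked=[3]
Op 10: conn=52 S1=46 S2=28 S3=-3 blocked=[3]
Op 11: conn=52 S1=56 S2=28 S3=-3 blocked=[3]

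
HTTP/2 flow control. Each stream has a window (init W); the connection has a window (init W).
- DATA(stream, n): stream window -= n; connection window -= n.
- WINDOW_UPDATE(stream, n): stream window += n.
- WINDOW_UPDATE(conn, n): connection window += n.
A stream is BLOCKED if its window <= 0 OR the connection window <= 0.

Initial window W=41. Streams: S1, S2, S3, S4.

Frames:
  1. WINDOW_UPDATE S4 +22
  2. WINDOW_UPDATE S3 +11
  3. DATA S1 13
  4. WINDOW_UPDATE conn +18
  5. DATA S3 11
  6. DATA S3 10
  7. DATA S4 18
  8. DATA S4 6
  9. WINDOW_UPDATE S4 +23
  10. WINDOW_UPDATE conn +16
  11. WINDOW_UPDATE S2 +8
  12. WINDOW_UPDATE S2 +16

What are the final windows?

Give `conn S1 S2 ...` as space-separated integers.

Op 1: conn=41 S1=41 S2=41 S3=41 S4=63 blocked=[]
Op 2: conn=41 S1=41 S2=41 S3=52 S4=63 blocked=[]
Op 3: conn=28 S1=28 S2=41 S3=52 S4=63 blocked=[]
Op 4: conn=46 S1=28 S2=41 S3=52 S4=63 blocked=[]
Op 5: conn=35 S1=28 S2=41 S3=41 S4=63 blocked=[]
Op 6: conn=25 S1=28 S2=41 S3=31 S4=63 blocked=[]
Op 7: conn=7 S1=28 S2=41 S3=31 S4=45 blocked=[]
Op 8: conn=1 S1=28 S2=41 S3=31 S4=39 blocked=[]
Op 9: conn=1 S1=28 S2=41 S3=31 S4=62 blocked=[]
Op 10: conn=17 S1=28 S2=41 S3=31 S4=62 blocked=[]
Op 11: conn=17 S1=28 S2=49 S3=31 S4=62 blocked=[]
Op 12: conn=17 S1=28 S2=65 S3=31 S4=62 blocked=[]

Answer: 17 28 65 31 62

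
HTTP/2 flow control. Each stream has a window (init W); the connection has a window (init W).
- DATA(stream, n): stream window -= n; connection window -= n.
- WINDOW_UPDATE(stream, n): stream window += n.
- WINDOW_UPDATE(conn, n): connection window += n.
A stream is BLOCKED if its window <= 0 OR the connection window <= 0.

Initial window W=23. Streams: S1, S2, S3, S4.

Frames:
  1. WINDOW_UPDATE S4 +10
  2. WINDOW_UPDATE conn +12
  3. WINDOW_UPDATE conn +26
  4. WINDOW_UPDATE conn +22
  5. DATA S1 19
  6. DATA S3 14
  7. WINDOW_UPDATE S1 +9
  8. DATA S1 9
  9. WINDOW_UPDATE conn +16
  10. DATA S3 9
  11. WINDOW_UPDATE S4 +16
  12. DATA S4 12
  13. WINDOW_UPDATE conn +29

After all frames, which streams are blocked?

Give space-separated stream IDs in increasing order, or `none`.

Answer: S3

Derivation:
Op 1: conn=23 S1=23 S2=23 S3=23 S4=33 blocked=[]
Op 2: conn=35 S1=23 S2=23 S3=23 S4=33 blocked=[]
Op 3: conn=61 S1=23 S2=23 S3=23 S4=33 blocked=[]
Op 4: conn=83 S1=23 S2=23 S3=23 S4=33 blocked=[]
Op 5: conn=64 S1=4 S2=23 S3=23 S4=33 blocked=[]
Op 6: conn=50 S1=4 S2=23 S3=9 S4=33 blocked=[]
Op 7: conn=50 S1=13 S2=23 S3=9 S4=33 blocked=[]
Op 8: conn=41 S1=4 S2=23 S3=9 S4=33 blocked=[]
Op 9: conn=57 S1=4 S2=23 S3=9 S4=33 blocked=[]
Op 10: conn=48 S1=4 S2=23 S3=0 S4=33 blocked=[3]
Op 11: conn=48 S1=4 S2=23 S3=0 S4=49 blocked=[3]
Op 12: conn=36 S1=4 S2=23 S3=0 S4=37 blocked=[3]
Op 13: conn=65 S1=4 S2=23 S3=0 S4=37 blocked=[3]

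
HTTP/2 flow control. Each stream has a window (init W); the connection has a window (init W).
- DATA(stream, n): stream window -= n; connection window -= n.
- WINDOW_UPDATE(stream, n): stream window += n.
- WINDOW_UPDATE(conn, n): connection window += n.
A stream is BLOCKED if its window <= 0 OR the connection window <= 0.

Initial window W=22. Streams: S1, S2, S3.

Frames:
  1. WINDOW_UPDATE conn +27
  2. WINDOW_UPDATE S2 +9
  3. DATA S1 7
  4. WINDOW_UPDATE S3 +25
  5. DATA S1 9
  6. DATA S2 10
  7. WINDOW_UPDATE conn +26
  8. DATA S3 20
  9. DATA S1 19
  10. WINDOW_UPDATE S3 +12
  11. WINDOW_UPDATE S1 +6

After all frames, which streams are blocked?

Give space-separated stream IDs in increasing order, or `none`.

Op 1: conn=49 S1=22 S2=22 S3=22 blocked=[]
Op 2: conn=49 S1=22 S2=31 S3=22 blocked=[]
Op 3: conn=42 S1=15 S2=31 S3=22 blocked=[]
Op 4: conn=42 S1=15 S2=31 S3=47 blocked=[]
Op 5: conn=33 S1=6 S2=31 S3=47 blocked=[]
Op 6: conn=23 S1=6 S2=21 S3=47 blocked=[]
Op 7: conn=49 S1=6 S2=21 S3=47 blocked=[]
Op 8: conn=29 S1=6 S2=21 S3=27 blocked=[]
Op 9: conn=10 S1=-13 S2=21 S3=27 blocked=[1]
Op 10: conn=10 S1=-13 S2=21 S3=39 blocked=[1]
Op 11: conn=10 S1=-7 S2=21 S3=39 blocked=[1]

Answer: S1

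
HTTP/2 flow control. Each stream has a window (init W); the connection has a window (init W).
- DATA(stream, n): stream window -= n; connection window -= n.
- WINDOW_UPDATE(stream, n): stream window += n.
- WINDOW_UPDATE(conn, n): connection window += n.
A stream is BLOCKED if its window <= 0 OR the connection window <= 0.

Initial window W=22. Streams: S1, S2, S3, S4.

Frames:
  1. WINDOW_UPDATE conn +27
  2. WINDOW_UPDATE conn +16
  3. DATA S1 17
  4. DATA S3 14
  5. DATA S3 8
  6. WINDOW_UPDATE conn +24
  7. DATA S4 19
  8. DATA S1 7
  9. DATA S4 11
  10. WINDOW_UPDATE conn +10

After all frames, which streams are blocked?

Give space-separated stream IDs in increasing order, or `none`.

Answer: S1 S3 S4

Derivation:
Op 1: conn=49 S1=22 S2=22 S3=22 S4=22 blocked=[]
Op 2: conn=65 S1=22 S2=22 S3=22 S4=22 blocked=[]
Op 3: conn=48 S1=5 S2=22 S3=22 S4=22 blocked=[]
Op 4: conn=34 S1=5 S2=22 S3=8 S4=22 blocked=[]
Op 5: conn=26 S1=5 S2=22 S3=0 S4=22 blocked=[3]
Op 6: conn=50 S1=5 S2=22 S3=0 S4=22 blocked=[3]
Op 7: conn=31 S1=5 S2=22 S3=0 S4=3 blocked=[3]
Op 8: conn=24 S1=-2 S2=22 S3=0 S4=3 blocked=[1, 3]
Op 9: conn=13 S1=-2 S2=22 S3=0 S4=-8 blocked=[1, 3, 4]
Op 10: conn=23 S1=-2 S2=22 S3=0 S4=-8 blocked=[1, 3, 4]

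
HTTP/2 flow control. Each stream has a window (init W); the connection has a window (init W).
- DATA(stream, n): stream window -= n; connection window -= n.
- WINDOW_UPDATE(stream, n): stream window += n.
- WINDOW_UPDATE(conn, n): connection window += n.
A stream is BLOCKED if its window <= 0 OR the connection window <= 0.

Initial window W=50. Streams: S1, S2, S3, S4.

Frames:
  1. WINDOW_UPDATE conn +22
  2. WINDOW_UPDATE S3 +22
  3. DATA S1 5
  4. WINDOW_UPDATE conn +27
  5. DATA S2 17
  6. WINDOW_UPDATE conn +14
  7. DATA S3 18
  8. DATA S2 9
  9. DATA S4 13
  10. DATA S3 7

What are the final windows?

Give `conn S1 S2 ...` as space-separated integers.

Answer: 44 45 24 47 37

Derivation:
Op 1: conn=72 S1=50 S2=50 S3=50 S4=50 blocked=[]
Op 2: conn=72 S1=50 S2=50 S3=72 S4=50 blocked=[]
Op 3: conn=67 S1=45 S2=50 S3=72 S4=50 blocked=[]
Op 4: conn=94 S1=45 S2=50 S3=72 S4=50 blocked=[]
Op 5: conn=77 S1=45 S2=33 S3=72 S4=50 blocked=[]
Op 6: conn=91 S1=45 S2=33 S3=72 S4=50 blocked=[]
Op 7: conn=73 S1=45 S2=33 S3=54 S4=50 blocked=[]
Op 8: conn=64 S1=45 S2=24 S3=54 S4=50 blocked=[]
Op 9: conn=51 S1=45 S2=24 S3=54 S4=37 blocked=[]
Op 10: conn=44 S1=45 S2=24 S3=47 S4=37 blocked=[]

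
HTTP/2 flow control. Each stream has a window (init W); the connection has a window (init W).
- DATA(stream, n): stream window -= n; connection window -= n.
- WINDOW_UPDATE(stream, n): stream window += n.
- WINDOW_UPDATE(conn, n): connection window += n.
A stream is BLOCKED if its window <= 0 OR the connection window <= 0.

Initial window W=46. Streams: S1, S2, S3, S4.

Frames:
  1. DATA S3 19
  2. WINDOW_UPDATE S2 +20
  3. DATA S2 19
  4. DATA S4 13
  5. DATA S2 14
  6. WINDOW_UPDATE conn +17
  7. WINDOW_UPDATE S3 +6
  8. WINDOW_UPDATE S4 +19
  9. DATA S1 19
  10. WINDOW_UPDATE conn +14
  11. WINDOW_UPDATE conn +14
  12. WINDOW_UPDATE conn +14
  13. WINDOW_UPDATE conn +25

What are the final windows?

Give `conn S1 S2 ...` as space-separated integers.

Op 1: conn=27 S1=46 S2=46 S3=27 S4=46 blocked=[]
Op 2: conn=27 S1=46 S2=66 S3=27 S4=46 blocked=[]
Op 3: conn=8 S1=46 S2=47 S3=27 S4=46 blocked=[]
Op 4: conn=-5 S1=46 S2=47 S3=27 S4=33 blocked=[1, 2, 3, 4]
Op 5: conn=-19 S1=46 S2=33 S3=27 S4=33 blocked=[1, 2, 3, 4]
Op 6: conn=-2 S1=46 S2=33 S3=27 S4=33 blocked=[1, 2, 3, 4]
Op 7: conn=-2 S1=46 S2=33 S3=33 S4=33 blocked=[1, 2, 3, 4]
Op 8: conn=-2 S1=46 S2=33 S3=33 S4=52 blocked=[1, 2, 3, 4]
Op 9: conn=-21 S1=27 S2=33 S3=33 S4=52 blocked=[1, 2, 3, 4]
Op 10: conn=-7 S1=27 S2=33 S3=33 S4=52 blocked=[1, 2, 3, 4]
Op 11: conn=7 S1=27 S2=33 S3=33 S4=52 blocked=[]
Op 12: conn=21 S1=27 S2=33 S3=33 S4=52 blocked=[]
Op 13: conn=46 S1=27 S2=33 S3=33 S4=52 blocked=[]

Answer: 46 27 33 33 52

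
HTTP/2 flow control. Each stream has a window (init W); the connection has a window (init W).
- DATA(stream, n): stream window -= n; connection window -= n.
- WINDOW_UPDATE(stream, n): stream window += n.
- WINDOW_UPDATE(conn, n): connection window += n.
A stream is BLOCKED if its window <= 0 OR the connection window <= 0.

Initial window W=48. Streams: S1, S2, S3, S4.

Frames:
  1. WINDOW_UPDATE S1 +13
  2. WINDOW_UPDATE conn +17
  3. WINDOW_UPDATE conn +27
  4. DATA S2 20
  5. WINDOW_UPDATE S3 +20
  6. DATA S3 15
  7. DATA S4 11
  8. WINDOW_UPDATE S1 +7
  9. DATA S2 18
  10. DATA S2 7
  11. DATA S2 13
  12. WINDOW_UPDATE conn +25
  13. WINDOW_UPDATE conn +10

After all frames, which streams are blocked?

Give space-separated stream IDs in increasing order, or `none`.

Op 1: conn=48 S1=61 S2=48 S3=48 S4=48 blocked=[]
Op 2: conn=65 S1=61 S2=48 S3=48 S4=48 blocked=[]
Op 3: conn=92 S1=61 S2=48 S3=48 S4=48 blocked=[]
Op 4: conn=72 S1=61 S2=28 S3=48 S4=48 blocked=[]
Op 5: conn=72 S1=61 S2=28 S3=68 S4=48 blocked=[]
Op 6: conn=57 S1=61 S2=28 S3=53 S4=48 blocked=[]
Op 7: conn=46 S1=61 S2=28 S3=53 S4=37 blocked=[]
Op 8: conn=46 S1=68 S2=28 S3=53 S4=37 blocked=[]
Op 9: conn=28 S1=68 S2=10 S3=53 S4=37 blocked=[]
Op 10: conn=21 S1=68 S2=3 S3=53 S4=37 blocked=[]
Op 11: conn=8 S1=68 S2=-10 S3=53 S4=37 blocked=[2]
Op 12: conn=33 S1=68 S2=-10 S3=53 S4=37 blocked=[2]
Op 13: conn=43 S1=68 S2=-10 S3=53 S4=37 blocked=[2]

Answer: S2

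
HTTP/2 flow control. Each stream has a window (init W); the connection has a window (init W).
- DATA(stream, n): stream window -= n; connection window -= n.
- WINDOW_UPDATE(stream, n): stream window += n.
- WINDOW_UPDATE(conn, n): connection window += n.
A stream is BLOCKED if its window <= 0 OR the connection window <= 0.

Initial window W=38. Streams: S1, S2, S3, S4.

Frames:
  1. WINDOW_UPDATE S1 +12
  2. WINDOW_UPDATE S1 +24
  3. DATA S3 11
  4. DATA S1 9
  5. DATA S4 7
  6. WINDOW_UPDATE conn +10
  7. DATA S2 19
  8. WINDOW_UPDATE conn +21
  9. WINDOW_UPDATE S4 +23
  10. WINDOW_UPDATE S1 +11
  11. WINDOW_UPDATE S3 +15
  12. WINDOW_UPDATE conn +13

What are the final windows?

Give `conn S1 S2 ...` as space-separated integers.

Answer: 36 76 19 42 54

Derivation:
Op 1: conn=38 S1=50 S2=38 S3=38 S4=38 blocked=[]
Op 2: conn=38 S1=74 S2=38 S3=38 S4=38 blocked=[]
Op 3: conn=27 S1=74 S2=38 S3=27 S4=38 blocked=[]
Op 4: conn=18 S1=65 S2=38 S3=27 S4=38 blocked=[]
Op 5: conn=11 S1=65 S2=38 S3=27 S4=31 blocked=[]
Op 6: conn=21 S1=65 S2=38 S3=27 S4=31 blocked=[]
Op 7: conn=2 S1=65 S2=19 S3=27 S4=31 blocked=[]
Op 8: conn=23 S1=65 S2=19 S3=27 S4=31 blocked=[]
Op 9: conn=23 S1=65 S2=19 S3=27 S4=54 blocked=[]
Op 10: conn=23 S1=76 S2=19 S3=27 S4=54 blocked=[]
Op 11: conn=23 S1=76 S2=19 S3=42 S4=54 blocked=[]
Op 12: conn=36 S1=76 S2=19 S3=42 S4=54 blocked=[]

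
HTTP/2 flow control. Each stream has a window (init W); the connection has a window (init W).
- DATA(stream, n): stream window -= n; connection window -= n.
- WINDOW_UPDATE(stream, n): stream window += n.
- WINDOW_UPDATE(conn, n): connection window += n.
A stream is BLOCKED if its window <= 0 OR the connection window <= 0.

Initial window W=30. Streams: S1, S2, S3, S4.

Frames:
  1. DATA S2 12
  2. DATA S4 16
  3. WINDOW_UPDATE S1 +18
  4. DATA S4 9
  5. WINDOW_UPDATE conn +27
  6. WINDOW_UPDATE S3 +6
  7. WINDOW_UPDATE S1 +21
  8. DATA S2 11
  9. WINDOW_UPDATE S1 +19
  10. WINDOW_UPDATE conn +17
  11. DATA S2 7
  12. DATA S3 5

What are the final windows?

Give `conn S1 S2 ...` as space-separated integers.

Op 1: conn=18 S1=30 S2=18 S3=30 S4=30 blocked=[]
Op 2: conn=2 S1=30 S2=18 S3=30 S4=14 blocked=[]
Op 3: conn=2 S1=48 S2=18 S3=30 S4=14 blocked=[]
Op 4: conn=-7 S1=48 S2=18 S3=30 S4=5 blocked=[1, 2, 3, 4]
Op 5: conn=20 S1=48 S2=18 S3=30 S4=5 blocked=[]
Op 6: conn=20 S1=48 S2=18 S3=36 S4=5 blocked=[]
Op 7: conn=20 S1=69 S2=18 S3=36 S4=5 blocked=[]
Op 8: conn=9 S1=69 S2=7 S3=36 S4=5 blocked=[]
Op 9: conn=9 S1=88 S2=7 S3=36 S4=5 blocked=[]
Op 10: conn=26 S1=88 S2=7 S3=36 S4=5 blocked=[]
Op 11: conn=19 S1=88 S2=0 S3=36 S4=5 blocked=[2]
Op 12: conn=14 S1=88 S2=0 S3=31 S4=5 blocked=[2]

Answer: 14 88 0 31 5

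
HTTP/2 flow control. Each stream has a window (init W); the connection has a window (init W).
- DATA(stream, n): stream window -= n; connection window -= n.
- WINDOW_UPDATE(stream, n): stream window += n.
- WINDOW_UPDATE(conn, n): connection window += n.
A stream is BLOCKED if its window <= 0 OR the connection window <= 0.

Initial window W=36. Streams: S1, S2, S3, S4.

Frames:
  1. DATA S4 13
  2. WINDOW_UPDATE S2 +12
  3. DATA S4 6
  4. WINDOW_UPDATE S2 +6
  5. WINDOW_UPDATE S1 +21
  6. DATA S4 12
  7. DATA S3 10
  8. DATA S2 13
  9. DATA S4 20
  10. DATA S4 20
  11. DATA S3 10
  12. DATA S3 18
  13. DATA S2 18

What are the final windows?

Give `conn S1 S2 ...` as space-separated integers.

Op 1: conn=23 S1=36 S2=36 S3=36 S4=23 blocked=[]
Op 2: conn=23 S1=36 S2=48 S3=36 S4=23 blocked=[]
Op 3: conn=17 S1=36 S2=48 S3=36 S4=17 blocked=[]
Op 4: conn=17 S1=36 S2=54 S3=36 S4=17 blocked=[]
Op 5: conn=17 S1=57 S2=54 S3=36 S4=17 blocked=[]
Op 6: conn=5 S1=57 S2=54 S3=36 S4=5 blocked=[]
Op 7: conn=-5 S1=57 S2=54 S3=26 S4=5 blocked=[1, 2, 3, 4]
Op 8: conn=-18 S1=57 S2=41 S3=26 S4=5 blocked=[1, 2, 3, 4]
Op 9: conn=-38 S1=57 S2=41 S3=26 S4=-15 blocked=[1, 2, 3, 4]
Op 10: conn=-58 S1=57 S2=41 S3=26 S4=-35 blocked=[1, 2, 3, 4]
Op 11: conn=-68 S1=57 S2=41 S3=16 S4=-35 blocked=[1, 2, 3, 4]
Op 12: conn=-86 S1=57 S2=41 S3=-2 S4=-35 blocked=[1, 2, 3, 4]
Op 13: conn=-104 S1=57 S2=23 S3=-2 S4=-35 blocked=[1, 2, 3, 4]

Answer: -104 57 23 -2 -35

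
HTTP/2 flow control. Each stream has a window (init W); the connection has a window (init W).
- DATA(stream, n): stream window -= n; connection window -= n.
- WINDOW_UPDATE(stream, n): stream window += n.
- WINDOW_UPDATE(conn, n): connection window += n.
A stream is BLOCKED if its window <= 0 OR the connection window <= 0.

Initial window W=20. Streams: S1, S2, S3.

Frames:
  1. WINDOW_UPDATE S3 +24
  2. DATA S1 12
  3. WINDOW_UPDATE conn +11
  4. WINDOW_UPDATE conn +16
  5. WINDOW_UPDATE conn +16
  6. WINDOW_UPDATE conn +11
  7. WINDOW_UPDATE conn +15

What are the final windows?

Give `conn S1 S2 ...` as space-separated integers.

Op 1: conn=20 S1=20 S2=20 S3=44 blocked=[]
Op 2: conn=8 S1=8 S2=20 S3=44 blocked=[]
Op 3: conn=19 S1=8 S2=20 S3=44 blocked=[]
Op 4: conn=35 S1=8 S2=20 S3=44 blocked=[]
Op 5: conn=51 S1=8 S2=20 S3=44 blocked=[]
Op 6: conn=62 S1=8 S2=20 S3=44 blocked=[]
Op 7: conn=77 S1=8 S2=20 S3=44 blocked=[]

Answer: 77 8 20 44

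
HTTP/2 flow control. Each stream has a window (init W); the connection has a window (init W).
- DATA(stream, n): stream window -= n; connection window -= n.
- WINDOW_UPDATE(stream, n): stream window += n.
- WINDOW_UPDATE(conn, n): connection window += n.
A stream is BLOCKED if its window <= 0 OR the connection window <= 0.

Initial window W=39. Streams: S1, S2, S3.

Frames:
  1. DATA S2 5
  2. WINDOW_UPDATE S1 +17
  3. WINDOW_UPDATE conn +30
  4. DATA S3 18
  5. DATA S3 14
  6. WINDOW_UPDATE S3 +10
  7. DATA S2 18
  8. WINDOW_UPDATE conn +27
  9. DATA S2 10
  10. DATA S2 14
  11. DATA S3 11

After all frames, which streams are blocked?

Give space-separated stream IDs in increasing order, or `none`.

Op 1: conn=34 S1=39 S2=34 S3=39 blocked=[]
Op 2: conn=34 S1=56 S2=34 S3=39 blocked=[]
Op 3: conn=64 S1=56 S2=34 S3=39 blocked=[]
Op 4: conn=46 S1=56 S2=34 S3=21 blocked=[]
Op 5: conn=32 S1=56 S2=34 S3=7 blocked=[]
Op 6: conn=32 S1=56 S2=34 S3=17 blocked=[]
Op 7: conn=14 S1=56 S2=16 S3=17 blocked=[]
Op 8: conn=41 S1=56 S2=16 S3=17 blocked=[]
Op 9: conn=31 S1=56 S2=6 S3=17 blocked=[]
Op 10: conn=17 S1=56 S2=-8 S3=17 blocked=[2]
Op 11: conn=6 S1=56 S2=-8 S3=6 blocked=[2]

Answer: S2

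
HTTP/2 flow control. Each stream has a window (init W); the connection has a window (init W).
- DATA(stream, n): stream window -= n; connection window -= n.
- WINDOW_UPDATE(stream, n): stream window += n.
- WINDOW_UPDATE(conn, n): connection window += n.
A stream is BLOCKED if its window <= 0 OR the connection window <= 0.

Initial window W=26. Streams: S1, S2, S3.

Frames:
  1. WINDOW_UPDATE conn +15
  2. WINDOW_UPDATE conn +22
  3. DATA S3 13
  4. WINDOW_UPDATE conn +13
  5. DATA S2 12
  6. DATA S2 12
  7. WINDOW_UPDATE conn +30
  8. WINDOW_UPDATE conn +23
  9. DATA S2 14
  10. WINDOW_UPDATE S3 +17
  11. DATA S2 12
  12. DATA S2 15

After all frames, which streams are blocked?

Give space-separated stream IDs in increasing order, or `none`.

Answer: S2

Derivation:
Op 1: conn=41 S1=26 S2=26 S3=26 blocked=[]
Op 2: conn=63 S1=26 S2=26 S3=26 blocked=[]
Op 3: conn=50 S1=26 S2=26 S3=13 blocked=[]
Op 4: conn=63 S1=26 S2=26 S3=13 blocked=[]
Op 5: conn=51 S1=26 S2=14 S3=13 blocked=[]
Op 6: conn=39 S1=26 S2=2 S3=13 blocked=[]
Op 7: conn=69 S1=26 S2=2 S3=13 blocked=[]
Op 8: conn=92 S1=26 S2=2 S3=13 blocked=[]
Op 9: conn=78 S1=26 S2=-12 S3=13 blocked=[2]
Op 10: conn=78 S1=26 S2=-12 S3=30 blocked=[2]
Op 11: conn=66 S1=26 S2=-24 S3=30 blocked=[2]
Op 12: conn=51 S1=26 S2=-39 S3=30 blocked=[2]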